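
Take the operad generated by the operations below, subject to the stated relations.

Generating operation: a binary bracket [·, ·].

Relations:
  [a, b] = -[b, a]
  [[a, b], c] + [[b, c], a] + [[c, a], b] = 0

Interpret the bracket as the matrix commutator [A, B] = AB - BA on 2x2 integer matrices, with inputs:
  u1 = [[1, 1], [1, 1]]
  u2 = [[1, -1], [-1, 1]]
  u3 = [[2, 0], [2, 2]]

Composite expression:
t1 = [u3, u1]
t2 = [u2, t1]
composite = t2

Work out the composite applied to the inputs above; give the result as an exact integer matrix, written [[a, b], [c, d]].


[[0, -4], [4, 0]]


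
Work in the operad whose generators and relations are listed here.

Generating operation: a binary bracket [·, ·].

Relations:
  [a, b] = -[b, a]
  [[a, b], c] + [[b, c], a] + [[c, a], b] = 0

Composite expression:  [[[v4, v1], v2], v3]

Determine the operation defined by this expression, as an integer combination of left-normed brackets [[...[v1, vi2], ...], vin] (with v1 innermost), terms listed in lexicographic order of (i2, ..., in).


-[[[v1, v4], v2], v3]

A multilinear Lie element is pinned by v1-initial words (v1 innermost).
Composite bracket: [[[v4, v1], v2], v3]
Applying ab - ba throughout gives 8 signed words (2^3 = 8).
Words beginning with v1 determine it all:
  from v1v4v2v3, sign -1: term -[[[v1, v4], v2], v3]


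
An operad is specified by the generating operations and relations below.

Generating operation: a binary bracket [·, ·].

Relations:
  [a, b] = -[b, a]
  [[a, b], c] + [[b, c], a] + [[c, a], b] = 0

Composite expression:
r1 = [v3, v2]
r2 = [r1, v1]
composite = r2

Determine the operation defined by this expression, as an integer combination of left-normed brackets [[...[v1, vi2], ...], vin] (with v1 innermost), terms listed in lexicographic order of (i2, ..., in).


[[v1, v2], v3] - [[v1, v3], v2]

In the tensor algebra, words opening v1 carry the v1-anchored form.
Composite bracket: [[v3, v2], v1]
Each bracket splits as ab - ba, giving 4 signed words (2^2 = 4).
The v1-initial words carry the normal form:
  word v1v2v3 has sign +1, contributing +[[v1, v2], v3]
  word v1v3v2 has sign -1, contributing -[[v1, v3], v2]


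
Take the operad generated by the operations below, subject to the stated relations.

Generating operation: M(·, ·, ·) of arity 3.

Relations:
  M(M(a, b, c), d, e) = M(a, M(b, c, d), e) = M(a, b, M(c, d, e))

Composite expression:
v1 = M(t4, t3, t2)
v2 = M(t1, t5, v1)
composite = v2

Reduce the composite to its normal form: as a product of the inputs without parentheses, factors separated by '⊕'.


t1 ⊕ t5 ⊕ t4 ⊕ t3 ⊕ t2

Every regrouping of M is equal, so read the t-inputs in written order.
M(t4, t3, t2) flattens to t4 ⊕ t3 ⊕ t2
M(t1, t5, M(t4, t3, t2)) flattens to t1 ⊕ t5 ⊕ t4 ⊕ t3 ⊕ t2


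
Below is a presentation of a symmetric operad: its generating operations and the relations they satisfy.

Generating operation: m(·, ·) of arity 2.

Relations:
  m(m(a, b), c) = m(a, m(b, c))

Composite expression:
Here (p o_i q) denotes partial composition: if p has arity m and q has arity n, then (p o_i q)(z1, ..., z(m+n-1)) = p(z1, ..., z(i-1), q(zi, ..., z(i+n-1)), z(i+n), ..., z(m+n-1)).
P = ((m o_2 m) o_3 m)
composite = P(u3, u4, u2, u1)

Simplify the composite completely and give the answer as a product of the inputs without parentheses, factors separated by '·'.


u3 · u4 · u2 · u1

The m-tree's shape is irrelevant; the u-reading-order decides.
m(u2, u1) spells out as u2 · u1
m(u4, m(u2, u1)) spells out as u4 · u2 · u1
m(u3, m(u4, m(u2, u1))) spells out as u3 · u4 · u2 · u1


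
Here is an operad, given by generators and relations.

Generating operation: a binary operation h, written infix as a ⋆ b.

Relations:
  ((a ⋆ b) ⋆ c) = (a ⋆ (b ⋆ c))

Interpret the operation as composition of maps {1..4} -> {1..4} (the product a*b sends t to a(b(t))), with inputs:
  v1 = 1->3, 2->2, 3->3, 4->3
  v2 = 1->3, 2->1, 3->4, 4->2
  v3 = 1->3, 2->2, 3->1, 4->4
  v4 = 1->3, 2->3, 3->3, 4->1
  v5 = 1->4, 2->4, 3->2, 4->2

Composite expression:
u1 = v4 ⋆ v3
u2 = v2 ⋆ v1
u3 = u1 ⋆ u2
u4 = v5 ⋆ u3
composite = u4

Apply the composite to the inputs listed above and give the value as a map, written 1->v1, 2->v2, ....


(v4 ⋆ v3) = 1->3, 2->3, 3->3, 4->1
(v2 ⋆ v1) = 1->4, 2->1, 3->4, 4->4
((v4 ⋆ v3) ⋆ (v2 ⋆ v1)) = 1->1, 2->3, 3->1, 4->1
(v5 ⋆ ((v4 ⋆ v3) ⋆ (v2 ⋆ v1))) = 1->4, 2->2, 3->4, 4->4

1->4, 2->2, 3->4, 4->4


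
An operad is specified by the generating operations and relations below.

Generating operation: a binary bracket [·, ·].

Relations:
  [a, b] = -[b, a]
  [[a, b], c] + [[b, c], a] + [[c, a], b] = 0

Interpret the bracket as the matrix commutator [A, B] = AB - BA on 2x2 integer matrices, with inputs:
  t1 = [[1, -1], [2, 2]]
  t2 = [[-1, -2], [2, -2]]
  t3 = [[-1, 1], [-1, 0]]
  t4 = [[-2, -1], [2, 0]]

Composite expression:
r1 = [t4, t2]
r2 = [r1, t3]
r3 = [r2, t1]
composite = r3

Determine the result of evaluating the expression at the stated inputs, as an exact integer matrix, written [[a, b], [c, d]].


[t4, t2] = [[2, 5], [6, -2]]
[[t4, t2], t3] = [[-11, 9], [-2, 11]]
[[[t4, t2], t3], t1] = [[16, 31], [46, -16]]

[[16, 31], [46, -16]]


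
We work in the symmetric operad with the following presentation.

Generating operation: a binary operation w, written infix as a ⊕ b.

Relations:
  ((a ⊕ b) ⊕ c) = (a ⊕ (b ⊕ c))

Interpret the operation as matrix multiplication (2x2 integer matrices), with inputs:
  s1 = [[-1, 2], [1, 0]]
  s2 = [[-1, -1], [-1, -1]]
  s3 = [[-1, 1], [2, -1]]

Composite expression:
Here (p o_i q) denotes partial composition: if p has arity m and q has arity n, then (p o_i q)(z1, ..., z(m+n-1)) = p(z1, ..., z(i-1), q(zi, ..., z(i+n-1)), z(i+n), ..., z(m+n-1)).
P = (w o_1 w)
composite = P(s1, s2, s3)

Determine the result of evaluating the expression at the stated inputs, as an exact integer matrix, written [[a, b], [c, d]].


[[-1, 0], [-1, 0]]

(s1 ⊕ s2) = [[-1, -1], [-1, -1]]
((s1 ⊕ s2) ⊕ s3) = [[-1, 0], [-1, 0]]


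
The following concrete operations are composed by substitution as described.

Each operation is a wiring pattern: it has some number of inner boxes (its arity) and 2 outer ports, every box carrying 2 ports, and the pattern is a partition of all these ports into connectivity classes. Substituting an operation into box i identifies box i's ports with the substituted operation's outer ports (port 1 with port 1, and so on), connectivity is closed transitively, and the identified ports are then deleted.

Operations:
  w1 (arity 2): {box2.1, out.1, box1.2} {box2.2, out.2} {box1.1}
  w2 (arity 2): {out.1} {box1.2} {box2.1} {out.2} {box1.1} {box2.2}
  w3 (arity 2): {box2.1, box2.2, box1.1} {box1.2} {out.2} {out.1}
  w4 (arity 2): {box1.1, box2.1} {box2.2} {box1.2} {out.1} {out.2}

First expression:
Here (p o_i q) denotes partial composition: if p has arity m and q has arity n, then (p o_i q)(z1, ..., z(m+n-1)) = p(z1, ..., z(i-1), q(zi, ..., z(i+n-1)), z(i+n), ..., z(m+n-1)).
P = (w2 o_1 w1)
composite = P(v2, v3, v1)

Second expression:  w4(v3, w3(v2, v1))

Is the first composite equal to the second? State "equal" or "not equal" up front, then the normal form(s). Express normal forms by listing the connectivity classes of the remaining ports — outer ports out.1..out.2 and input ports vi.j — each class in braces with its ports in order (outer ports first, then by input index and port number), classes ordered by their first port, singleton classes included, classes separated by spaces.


not equal; first: {out.1} {out.2} {v1.1} {v1.2} {v2.1} {v2.2, v3.1} {v3.2}; second: {out.1} {out.2} {v1.1, v1.2, v2.1} {v2.2} {v3.1} {v3.2}


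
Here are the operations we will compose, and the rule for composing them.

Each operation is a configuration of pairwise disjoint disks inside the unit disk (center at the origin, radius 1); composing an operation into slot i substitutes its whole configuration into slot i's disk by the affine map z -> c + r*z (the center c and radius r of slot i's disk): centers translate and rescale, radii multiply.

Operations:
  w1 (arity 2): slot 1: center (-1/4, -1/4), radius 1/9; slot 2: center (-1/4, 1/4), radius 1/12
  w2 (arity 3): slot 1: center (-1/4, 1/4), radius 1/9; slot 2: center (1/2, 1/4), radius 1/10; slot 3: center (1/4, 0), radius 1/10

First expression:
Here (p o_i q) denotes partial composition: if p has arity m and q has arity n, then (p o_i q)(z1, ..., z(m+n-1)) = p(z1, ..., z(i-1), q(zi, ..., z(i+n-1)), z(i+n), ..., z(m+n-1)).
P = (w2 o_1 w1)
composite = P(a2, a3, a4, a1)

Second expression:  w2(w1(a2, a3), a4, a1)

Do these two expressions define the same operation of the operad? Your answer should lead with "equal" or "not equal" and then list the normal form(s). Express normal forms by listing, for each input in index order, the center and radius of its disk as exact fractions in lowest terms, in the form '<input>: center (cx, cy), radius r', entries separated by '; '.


equal; the common form is a1: center (1/4, 0), radius 1/10; a2: center (-5/18, 2/9), radius 1/81; a3: center (-5/18, 5/18), radius 1/108; a4: center (1/2, 1/4), radius 1/10

The first expression, normalized: a1: center (1/4, 0), radius 1/10; a2: center (-5/18, 2/9), radius 1/81; a3: center (-5/18, 5/18), radius 1/108; a4: center (1/2, 1/4), radius 1/10
The second expression, normalized: a1: center (1/4, 0), radius 1/10; a2: center (-5/18, 2/9), radius 1/81; a3: center (-5/18, 5/18), radius 1/108; a4: center (1/2, 1/4), radius 1/10
The normal forms match — equal.


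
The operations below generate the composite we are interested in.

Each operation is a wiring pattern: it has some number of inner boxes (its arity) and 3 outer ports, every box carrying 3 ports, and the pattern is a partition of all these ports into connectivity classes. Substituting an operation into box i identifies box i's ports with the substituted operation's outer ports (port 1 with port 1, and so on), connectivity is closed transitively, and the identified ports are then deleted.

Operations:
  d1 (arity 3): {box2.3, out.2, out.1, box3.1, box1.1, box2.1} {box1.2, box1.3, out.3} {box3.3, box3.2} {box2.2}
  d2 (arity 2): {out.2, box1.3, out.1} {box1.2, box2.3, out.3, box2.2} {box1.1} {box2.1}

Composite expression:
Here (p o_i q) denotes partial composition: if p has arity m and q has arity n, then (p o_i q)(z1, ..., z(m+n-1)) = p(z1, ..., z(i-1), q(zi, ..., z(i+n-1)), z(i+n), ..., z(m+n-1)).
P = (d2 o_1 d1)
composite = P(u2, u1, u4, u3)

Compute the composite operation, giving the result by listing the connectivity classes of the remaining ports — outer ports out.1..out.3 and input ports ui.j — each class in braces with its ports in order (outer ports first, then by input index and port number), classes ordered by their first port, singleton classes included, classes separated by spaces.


{out.1, out.2, u2.2, u2.3} {out.3, u1.1, u1.3, u2.1, u3.2, u3.3, u4.1} {u1.2} {u3.1} {u4.2, u4.3}

Reachability decides: close wires over d2-identified ports.
stage d1: inputs (u2, u1, u4), connectivity {out.1, out.2, u1.1, u1.3, u2.1, u4.1} {out.3, u2.2, u2.3} {u1.2} {u4.2, u4.3}, out.j its boundary
stage d2: inputs (u2, u1, u4, u3), connectivity {out.1, out.2, u2.2, u2.3} {out.3, u1.1, u1.3, u2.1, u3.2, u3.3, u4.1} {u1.2} {u3.1} {u4.2, u4.3}, out.j its boundary


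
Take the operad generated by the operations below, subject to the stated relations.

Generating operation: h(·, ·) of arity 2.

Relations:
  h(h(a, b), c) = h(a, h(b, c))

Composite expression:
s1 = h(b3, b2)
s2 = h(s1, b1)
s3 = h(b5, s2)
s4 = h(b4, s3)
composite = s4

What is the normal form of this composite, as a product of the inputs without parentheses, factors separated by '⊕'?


b4 ⊕ b5 ⊕ b3 ⊕ b2 ⊕ b1

All parenthesizations of h agree; list the b-inputs left to right.
h(b3, b2) flattens to b3 ⊕ b2
h(h(b3, b2), b1) flattens to b3 ⊕ b2 ⊕ b1
h(b5, h(h(b3, b2), b1)) flattens to b5 ⊕ b3 ⊕ b2 ⊕ b1
h(b4, h(b5, h(h(b3, b2), b1))) flattens to b4 ⊕ b5 ⊕ b3 ⊕ b2 ⊕ b1


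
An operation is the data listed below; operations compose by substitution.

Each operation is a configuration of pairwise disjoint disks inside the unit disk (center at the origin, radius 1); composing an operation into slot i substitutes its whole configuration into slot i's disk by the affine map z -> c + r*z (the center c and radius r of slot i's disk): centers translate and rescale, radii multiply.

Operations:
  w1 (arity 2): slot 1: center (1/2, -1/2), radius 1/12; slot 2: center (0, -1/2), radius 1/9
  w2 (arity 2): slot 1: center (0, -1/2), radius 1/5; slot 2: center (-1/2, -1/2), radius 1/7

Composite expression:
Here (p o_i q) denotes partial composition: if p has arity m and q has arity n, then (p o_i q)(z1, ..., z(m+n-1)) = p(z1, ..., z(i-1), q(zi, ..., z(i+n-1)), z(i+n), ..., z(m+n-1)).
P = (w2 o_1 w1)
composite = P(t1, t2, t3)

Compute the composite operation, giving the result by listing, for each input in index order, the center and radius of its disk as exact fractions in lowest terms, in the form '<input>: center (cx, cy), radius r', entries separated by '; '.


t1: center (1/10, -3/5), radius 1/60; t2: center (0, -3/5), radius 1/45; t3: center (-1/2, -1/2), radius 1/7

Nesting under w2 composes maps z -> c + r*z down each t-path.
tracing t1 down its 2-map path: center (1/10, -3/5), radius 1/60
tracing t2 down its 2-map path: center (0, -3/5), radius 1/45
tracing t3 down its 1-map path: center (-1/2, -1/2), radius 1/7


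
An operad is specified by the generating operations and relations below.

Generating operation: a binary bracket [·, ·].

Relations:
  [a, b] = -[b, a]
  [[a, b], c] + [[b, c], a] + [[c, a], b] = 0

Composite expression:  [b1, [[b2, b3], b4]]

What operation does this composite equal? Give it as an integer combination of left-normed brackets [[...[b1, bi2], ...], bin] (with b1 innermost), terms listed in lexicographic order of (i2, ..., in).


[[[b1, b2], b3], b4] - [[[b1, b3], b2], b4] - [[[b1, b4], b2], b3] + [[[b1, b4], b3], b2]

Skip Jacobi rewriting: expand, keep b1-initial words, read off terms.
Composite bracket: [b1, [[b2, b3], b4]]
Full expansion: 8 signed words from ab - ba (2^3 = 8).
Collect the words opening with b1:
  sign of b1b2b3b4 is +1, so it contributes +[[[b1, b2], b3], b4]
  sign of b1b3b2b4 is -1, so it contributes -[[[b1, b3], b2], b4]
  sign of b1b4b2b3 is -1, so it contributes -[[[b1, b4], b2], b3]
  sign of b1b4b3b2 is +1, so it contributes +[[[b1, b4], b3], b2]


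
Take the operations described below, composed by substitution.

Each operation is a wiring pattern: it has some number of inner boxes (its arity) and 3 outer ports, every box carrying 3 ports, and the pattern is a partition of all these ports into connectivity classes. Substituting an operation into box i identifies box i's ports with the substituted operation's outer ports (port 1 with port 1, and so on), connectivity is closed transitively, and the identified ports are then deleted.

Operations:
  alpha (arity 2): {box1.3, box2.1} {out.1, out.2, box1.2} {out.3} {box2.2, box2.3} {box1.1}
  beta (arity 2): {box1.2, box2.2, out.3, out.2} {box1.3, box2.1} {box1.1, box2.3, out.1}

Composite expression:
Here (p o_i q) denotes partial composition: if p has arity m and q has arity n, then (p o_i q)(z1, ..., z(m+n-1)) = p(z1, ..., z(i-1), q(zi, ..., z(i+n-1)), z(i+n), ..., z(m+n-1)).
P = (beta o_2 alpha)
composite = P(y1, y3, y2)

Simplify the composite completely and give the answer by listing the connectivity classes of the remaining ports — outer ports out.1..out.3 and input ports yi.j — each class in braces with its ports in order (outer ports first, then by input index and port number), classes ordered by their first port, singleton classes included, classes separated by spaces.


Reachability decides: close wires over beta-identified ports.
stage alpha: inputs (y3, y2), connectivity {out.1, out.2, y3.2} {out.3} {y2.1, y3.3} {y2.2, y2.3} {y3.1}, out.j its boundary
stage beta: inputs (y1, y3, y2), connectivity {out.1, y1.1} {out.2, out.3, y1.2, y1.3, y3.2} {y2.1, y3.3} {y2.2, y2.3} {y3.1}, out.j its boundary

{out.1, y1.1} {out.2, out.3, y1.2, y1.3, y3.2} {y2.1, y3.3} {y2.2, y2.3} {y3.1}


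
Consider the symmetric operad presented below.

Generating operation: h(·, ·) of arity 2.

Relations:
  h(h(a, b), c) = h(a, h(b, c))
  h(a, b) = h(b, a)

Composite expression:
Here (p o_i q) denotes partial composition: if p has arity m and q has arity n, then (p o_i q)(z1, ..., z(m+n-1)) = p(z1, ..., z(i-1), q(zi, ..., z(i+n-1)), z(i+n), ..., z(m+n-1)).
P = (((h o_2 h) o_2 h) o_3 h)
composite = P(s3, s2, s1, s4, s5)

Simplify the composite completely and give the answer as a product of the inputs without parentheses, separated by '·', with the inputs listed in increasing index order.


Shape and order are irrelevant to h; the s-input set decides.
h(s1, s4) spells out as s1 · s4
h(s2, h(s1, s4)) spells out as s2 · s1 · s4
h(h(s2, h(s1, s4)), s5) spells out as s2 · s1 · s4 · s5
h(s3, h(h(s2, h(s1, s4)), s5)) spells out as s3 · s2 · s1 · s4 · s5
rearranged into index order: s1 · s2 · s3 · s4 · s5

s1 · s2 · s3 · s4 · s5


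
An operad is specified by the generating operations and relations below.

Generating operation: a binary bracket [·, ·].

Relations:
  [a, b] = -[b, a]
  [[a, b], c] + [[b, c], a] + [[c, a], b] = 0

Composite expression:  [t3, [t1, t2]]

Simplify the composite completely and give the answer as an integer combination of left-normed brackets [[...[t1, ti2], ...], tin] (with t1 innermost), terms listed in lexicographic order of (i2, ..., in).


-[[t1, t2], t3]

Left-normed coefficients sit on the t1-initial expansion words.
Composite bracket: [t3, [t1, t2]]
Each bracket splits as ab - ba, giving 4 signed words (2^2 = 4).
Coefficients come from the t1-initial words:
  word t1t2t3 has sign -1, contributing -[[t1, t2], t3]


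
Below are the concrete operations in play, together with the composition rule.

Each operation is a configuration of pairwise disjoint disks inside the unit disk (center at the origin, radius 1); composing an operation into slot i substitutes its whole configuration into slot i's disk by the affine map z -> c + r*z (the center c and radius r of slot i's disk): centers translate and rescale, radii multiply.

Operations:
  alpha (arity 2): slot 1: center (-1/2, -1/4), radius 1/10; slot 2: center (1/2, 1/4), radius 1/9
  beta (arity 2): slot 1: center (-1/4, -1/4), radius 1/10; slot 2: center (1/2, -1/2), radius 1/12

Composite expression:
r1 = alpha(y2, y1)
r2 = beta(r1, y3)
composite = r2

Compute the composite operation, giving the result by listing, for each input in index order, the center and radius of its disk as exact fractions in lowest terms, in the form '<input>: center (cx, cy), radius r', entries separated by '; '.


y1: center (-1/5, -9/40), radius 1/90; y2: center (-3/10, -11/40), radius 1/100; y3: center (1/2, -1/2), radius 1/12

Nesting under beta composes maps z -> c + r*z down each y-path.
for y2, the 2-step affine chain lands on center (-3/10, -11/40), radius 1/100
for y1, the 2-step affine chain lands on center (-1/5, -9/40), radius 1/90
for y3, the 1-step affine chain lands on center (1/2, -1/2), radius 1/12


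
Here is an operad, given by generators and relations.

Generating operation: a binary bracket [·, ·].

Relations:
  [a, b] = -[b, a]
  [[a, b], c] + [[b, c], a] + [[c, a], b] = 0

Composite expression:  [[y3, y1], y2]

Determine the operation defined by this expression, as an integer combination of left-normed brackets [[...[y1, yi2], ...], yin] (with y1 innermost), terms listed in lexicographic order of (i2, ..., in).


Expand each bracket as ab - ba; the y1-initial words give the coefficients.
Composite bracket: [[y3, y1], y2]
Applying ab - ba throughout gives 4 signed words (2^2 = 4).
Collect the words opening with y1:
  from y1y3y2, sign -1: term -[[y1, y3], y2]

-[[y1, y3], y2]


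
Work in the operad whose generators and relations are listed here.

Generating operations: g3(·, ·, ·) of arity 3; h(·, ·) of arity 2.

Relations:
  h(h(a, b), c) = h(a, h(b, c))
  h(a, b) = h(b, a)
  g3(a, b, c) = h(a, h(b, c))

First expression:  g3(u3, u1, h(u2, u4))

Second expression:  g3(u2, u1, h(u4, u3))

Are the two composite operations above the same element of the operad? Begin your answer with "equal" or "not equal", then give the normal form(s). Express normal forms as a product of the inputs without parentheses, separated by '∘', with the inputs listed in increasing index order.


equal: each reduces to u1 ∘ u2 ∘ u3 ∘ u4

The first composite normalizes to u1 ∘ u2 ∘ u3 ∘ u4
The second composite normalizes to u1 ∘ u2 ∘ u3 ∘ u4
Identical normal forms: equal.


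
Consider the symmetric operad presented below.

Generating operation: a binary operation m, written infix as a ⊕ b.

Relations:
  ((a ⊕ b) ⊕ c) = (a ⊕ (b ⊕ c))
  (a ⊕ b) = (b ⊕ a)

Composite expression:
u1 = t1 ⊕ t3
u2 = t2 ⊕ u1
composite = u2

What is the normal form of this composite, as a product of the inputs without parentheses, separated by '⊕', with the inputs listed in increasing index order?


t1 ⊕ t2 ⊕ t3


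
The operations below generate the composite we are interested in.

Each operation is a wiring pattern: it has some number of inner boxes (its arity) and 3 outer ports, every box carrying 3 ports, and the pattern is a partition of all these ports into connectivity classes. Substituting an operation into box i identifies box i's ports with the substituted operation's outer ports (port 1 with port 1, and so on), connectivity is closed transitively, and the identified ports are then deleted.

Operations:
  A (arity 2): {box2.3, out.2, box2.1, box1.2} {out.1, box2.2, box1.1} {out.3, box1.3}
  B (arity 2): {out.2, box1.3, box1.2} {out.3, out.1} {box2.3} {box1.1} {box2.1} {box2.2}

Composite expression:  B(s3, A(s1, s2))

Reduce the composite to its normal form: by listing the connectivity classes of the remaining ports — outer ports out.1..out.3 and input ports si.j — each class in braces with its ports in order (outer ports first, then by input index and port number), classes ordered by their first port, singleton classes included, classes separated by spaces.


Two ports join when wires chain via B-identified ports.
after A, the pattern on (s1, s2) reads {out.1, s1.1, s2.2} {out.2, s1.2, s2.1, s2.3} {out.3, s1.3} (out.j = its outer ports)
after B, the pattern on (s3, s1, s2) reads {out.1, out.3} {out.2, s3.2, s3.3} {s1.1, s2.2} {s1.2, s2.1, s2.3} {s1.3} {s3.1} (out.j = its outer ports)

{out.1, out.3} {out.2, s3.2, s3.3} {s1.1, s2.2} {s1.2, s2.1, s2.3} {s1.3} {s3.1}


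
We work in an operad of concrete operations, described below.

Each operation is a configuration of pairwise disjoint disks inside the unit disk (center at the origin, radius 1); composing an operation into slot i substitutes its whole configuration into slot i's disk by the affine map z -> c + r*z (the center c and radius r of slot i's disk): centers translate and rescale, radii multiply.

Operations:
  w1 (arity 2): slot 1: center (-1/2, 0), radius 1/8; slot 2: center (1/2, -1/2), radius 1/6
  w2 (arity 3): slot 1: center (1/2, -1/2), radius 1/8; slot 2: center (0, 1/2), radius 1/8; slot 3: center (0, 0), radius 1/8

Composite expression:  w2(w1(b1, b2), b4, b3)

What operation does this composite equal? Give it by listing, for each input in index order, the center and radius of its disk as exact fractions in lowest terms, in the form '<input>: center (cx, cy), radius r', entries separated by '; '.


b1: center (7/16, -1/2), radius 1/64; b2: center (9/16, -9/16), radius 1/48; b3: center (0, 0), radius 1/8; b4: center (0, 1/2), radius 1/8

Nesting under w2 composes maps z -> c + r*z down each b-path.
b1 passes through 2 substitutions, ending at center (7/16, -1/2), radius 1/64
b2 passes through 2 substitutions, ending at center (9/16, -9/16), radius 1/48
b4 passes through 1 substitution, ending at center (0, 1/2), radius 1/8
b3 passes through 1 substitution, ending at center (0, 0), radius 1/8


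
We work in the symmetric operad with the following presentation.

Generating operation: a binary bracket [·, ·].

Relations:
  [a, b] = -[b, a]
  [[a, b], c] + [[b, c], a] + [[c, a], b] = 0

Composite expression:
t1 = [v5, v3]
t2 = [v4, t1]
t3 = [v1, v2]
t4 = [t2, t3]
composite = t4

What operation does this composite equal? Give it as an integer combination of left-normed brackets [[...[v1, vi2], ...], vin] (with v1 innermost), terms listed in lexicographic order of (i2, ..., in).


-[[[[v1, v2], v3], v5], v4] + [[[[v1, v2], v4], v3], v5] - [[[[v1, v2], v4], v5], v3] + [[[[v1, v2], v5], v3], v4]

A multilinear Lie element is pinned by v1-initial words (v1 innermost).
Composite bracket: [[v4, [v5, v3]], [v1, v2]]
The bracket unfolds into 16 signed words via [a, b] = ab - ba (2^4 = 16).
Collect the words opening with v1:
  the word v1v2v3v5v4 carries sign -1 and contributes -[[[[v1, v2], v3], v5], v4]
  the word v1v2v4v3v5 carries sign +1 and contributes +[[[[v1, v2], v4], v3], v5]
  the word v1v2v4v5v3 carries sign -1 and contributes -[[[[v1, v2], v4], v5], v3]
  the word v1v2v5v3v4 carries sign +1 and contributes +[[[[v1, v2], v5], v3], v4]


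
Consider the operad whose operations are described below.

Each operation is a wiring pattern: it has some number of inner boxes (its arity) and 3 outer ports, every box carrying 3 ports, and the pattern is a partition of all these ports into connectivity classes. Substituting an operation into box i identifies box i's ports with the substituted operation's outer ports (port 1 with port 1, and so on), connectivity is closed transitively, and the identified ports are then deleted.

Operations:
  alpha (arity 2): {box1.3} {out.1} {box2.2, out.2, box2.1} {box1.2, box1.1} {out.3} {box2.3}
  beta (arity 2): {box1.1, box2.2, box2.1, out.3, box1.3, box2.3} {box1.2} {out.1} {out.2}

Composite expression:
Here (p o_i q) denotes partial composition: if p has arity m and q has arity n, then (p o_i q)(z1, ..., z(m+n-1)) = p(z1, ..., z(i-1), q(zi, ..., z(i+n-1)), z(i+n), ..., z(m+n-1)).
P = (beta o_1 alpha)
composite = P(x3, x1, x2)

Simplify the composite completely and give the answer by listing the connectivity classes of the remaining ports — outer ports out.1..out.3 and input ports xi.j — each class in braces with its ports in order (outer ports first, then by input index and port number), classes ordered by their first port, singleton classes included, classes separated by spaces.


{out.1} {out.2} {out.3, x2.1, x2.2, x2.3} {x1.1, x1.2} {x1.3} {x3.1, x3.2} {x3.3}

After gluing at beta, chains via deleted ports link the x-ports.
stage alpha: inputs (x3, x1), connectivity {out.1} {out.2, x1.1, x1.2} {out.3} {x1.3} {x3.1, x3.2} {x3.3}, out.j its boundary
stage beta: inputs (x3, x1, x2), connectivity {out.1} {out.2} {out.3, x2.1, x2.2, x2.3} {x1.1, x1.2} {x1.3} {x3.1, x3.2} {x3.3}, out.j its boundary


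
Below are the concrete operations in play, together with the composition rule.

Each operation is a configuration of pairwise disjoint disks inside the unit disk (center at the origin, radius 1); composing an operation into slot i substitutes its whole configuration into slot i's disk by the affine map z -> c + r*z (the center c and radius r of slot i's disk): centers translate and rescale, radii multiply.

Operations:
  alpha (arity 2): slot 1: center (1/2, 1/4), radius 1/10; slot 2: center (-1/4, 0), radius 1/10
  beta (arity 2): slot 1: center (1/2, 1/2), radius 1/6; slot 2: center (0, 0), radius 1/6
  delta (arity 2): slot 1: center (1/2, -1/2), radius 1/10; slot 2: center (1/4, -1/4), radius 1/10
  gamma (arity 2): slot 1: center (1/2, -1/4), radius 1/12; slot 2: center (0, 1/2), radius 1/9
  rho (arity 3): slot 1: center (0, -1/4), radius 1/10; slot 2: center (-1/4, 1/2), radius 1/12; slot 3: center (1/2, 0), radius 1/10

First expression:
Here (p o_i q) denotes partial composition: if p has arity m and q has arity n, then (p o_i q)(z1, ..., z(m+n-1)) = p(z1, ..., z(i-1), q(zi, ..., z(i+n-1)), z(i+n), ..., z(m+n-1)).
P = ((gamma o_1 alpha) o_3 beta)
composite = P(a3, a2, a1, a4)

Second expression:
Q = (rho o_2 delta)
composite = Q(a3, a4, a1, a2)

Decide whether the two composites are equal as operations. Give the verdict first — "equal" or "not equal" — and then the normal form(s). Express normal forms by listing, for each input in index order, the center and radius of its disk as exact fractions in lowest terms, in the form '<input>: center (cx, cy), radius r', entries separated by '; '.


not equal; first: a1: center (1/18, 5/9), radius 1/54; a2: center (23/48, -1/4), radius 1/120; a3: center (13/24, -11/48), radius 1/120; a4: center (0, 1/2), radius 1/54; second: a1: center (-11/48, 23/48), radius 1/120; a2: center (1/2, 0), radius 1/10; a3: center (0, -1/4), radius 1/10; a4: center (-5/24, 11/24), radius 1/120


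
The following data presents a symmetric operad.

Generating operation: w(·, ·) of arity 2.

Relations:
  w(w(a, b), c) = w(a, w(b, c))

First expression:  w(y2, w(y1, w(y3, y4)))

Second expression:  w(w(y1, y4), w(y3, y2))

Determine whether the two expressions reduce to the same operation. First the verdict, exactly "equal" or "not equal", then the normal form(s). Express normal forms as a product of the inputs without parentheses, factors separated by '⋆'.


not equal; first: y2 ⋆ y1 ⋆ y3 ⋆ y4; second: y1 ⋆ y4 ⋆ y3 ⋆ y2

In normal form, the first expression is y2 ⋆ y1 ⋆ y3 ⋆ y4
In normal form, the second expression is y1 ⋆ y4 ⋆ y3 ⋆ y2
Distinct normal forms: not equal.


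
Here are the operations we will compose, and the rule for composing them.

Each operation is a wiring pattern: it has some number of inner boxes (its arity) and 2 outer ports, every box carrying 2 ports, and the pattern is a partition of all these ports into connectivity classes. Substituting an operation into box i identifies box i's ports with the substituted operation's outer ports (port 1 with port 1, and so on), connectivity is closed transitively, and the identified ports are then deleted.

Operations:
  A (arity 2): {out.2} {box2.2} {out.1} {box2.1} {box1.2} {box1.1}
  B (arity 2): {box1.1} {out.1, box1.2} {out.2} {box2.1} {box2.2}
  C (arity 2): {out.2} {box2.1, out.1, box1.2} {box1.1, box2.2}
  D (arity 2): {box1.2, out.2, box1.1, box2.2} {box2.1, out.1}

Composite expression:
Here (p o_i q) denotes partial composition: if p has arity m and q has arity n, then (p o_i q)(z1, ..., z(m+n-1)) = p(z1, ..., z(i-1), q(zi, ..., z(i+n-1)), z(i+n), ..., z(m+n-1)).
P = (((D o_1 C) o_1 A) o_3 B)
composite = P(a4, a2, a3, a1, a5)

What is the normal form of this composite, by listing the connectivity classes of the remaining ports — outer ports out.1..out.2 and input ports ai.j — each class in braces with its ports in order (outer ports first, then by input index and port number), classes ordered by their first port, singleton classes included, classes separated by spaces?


{out.1, a5.1} {out.2, a3.2, a5.2} {a1.1} {a1.2} {a2.1} {a2.2} {a3.1} {a4.1} {a4.2}

Reachability decides: close wires over D-identified ports.
stage A: inputs (a4, a2), connectivity {out.1} {out.2} {a2.1} {a2.2} {a4.1} {a4.2}, out.j its boundary
stage B: inputs (a3, a1), connectivity {out.1, a3.2} {out.2} {a1.1} {a1.2} {a3.1}, out.j its boundary
stage C: inputs (a4, a2, a3, a1), connectivity {out.1, a3.2} {out.2} {a1.1} {a1.2} {a2.1} {a2.2} {a3.1} {a4.1} {a4.2}, out.j its boundary
stage D: inputs (a4, a2, a3, a1, a5), connectivity {out.1, a5.1} {out.2, a3.2, a5.2} {a1.1} {a1.2} {a2.1} {a2.2} {a3.1} {a4.1} {a4.2}, out.j its boundary


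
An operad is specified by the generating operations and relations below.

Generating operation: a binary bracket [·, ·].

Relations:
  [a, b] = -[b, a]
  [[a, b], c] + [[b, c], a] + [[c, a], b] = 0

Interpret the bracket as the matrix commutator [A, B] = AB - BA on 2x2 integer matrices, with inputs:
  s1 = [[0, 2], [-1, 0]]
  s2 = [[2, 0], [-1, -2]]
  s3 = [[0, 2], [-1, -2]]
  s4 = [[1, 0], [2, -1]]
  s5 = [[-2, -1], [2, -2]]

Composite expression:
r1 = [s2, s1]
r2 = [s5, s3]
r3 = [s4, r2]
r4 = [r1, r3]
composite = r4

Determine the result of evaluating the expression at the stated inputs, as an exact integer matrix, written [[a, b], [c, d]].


[[-176, 80], [48, 176]]


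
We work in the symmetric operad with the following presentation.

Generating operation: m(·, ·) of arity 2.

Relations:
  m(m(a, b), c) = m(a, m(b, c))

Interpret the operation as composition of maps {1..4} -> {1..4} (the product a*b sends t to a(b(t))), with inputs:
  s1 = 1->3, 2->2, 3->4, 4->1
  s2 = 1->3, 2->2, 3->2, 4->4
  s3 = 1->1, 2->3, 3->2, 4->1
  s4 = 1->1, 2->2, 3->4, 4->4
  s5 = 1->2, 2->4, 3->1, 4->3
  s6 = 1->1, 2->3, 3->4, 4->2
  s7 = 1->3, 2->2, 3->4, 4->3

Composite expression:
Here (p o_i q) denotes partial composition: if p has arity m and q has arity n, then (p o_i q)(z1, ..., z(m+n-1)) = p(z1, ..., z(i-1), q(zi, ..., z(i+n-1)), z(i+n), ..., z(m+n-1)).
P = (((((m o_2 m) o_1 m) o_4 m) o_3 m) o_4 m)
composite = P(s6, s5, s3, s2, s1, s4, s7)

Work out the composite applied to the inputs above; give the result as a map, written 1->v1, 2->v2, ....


m(s6, s5) = 1->3, 2->2, 3->1, 4->4
m(s2, s1) = 1->2, 2->2, 3->4, 4->3
m(s3, m(s2, s1)) = 1->3, 2->3, 3->1, 4->2
m(s4, s7) = 1->4, 2->2, 3->4, 4->4
m(m(s3, m(s2, s1)), m(s4, s7)) = 1->2, 2->3, 3->2, 4->2
m(m(s6, s5), m(m(s3, m(s2, s1)), m(s4, s7))) = 1->2, 2->1, 3->2, 4->2

1->2, 2->1, 3->2, 4->2


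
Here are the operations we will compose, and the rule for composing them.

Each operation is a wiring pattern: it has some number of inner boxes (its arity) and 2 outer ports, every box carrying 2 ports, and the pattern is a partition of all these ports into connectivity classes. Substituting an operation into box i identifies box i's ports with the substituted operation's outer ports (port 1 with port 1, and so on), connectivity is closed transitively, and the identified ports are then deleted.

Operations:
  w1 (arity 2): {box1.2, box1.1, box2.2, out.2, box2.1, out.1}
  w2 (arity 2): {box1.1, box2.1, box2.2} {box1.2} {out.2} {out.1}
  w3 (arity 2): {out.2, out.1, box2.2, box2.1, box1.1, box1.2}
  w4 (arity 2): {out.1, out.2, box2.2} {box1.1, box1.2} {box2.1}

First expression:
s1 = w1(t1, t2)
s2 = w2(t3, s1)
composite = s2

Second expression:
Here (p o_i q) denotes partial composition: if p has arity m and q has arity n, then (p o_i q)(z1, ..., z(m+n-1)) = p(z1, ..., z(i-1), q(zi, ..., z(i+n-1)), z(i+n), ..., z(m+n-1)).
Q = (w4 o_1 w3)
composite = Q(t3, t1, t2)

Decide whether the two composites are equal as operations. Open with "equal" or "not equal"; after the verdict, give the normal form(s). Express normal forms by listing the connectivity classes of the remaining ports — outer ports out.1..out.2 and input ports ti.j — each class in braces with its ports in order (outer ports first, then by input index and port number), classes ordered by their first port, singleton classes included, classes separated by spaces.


The first expression reduces to {out.1} {out.2} {t1.1, t1.2, t2.1, t2.2, t3.1} {t3.2}
The second expression reduces to {out.1, out.2, t2.2} {t1.1, t1.2, t3.1, t3.2} {t2.1}
Different reductions; not equal.

not equal; first: {out.1} {out.2} {t1.1, t1.2, t2.1, t2.2, t3.1} {t3.2}; second: {out.1, out.2, t2.2} {t1.1, t1.2, t3.1, t3.2} {t2.1}


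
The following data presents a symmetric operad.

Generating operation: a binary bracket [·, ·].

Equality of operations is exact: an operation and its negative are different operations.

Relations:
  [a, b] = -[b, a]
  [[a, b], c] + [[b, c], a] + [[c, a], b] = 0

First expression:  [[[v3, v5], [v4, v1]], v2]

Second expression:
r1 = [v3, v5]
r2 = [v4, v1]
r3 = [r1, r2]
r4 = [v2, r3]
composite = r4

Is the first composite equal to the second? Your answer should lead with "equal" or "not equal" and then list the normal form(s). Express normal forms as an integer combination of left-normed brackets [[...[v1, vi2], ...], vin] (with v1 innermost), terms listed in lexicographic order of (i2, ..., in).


not equal — first [[[[v1, v4], v3], v5], v2] - [[[[v1, v4], v5], v3], v2], second -[[[[v1, v4], v3], v5], v2] + [[[[v1, v4], v5], v3], v2]

The first expression reduces to [[[[v1, v4], v3], v5], v2] - [[[[v1, v4], v5], v3], v2]
The second expression reduces to -[[[[v1, v4], v3], v5], v2] + [[[[v1, v4], v5], v3], v2]
The normal forms differ: not equal.


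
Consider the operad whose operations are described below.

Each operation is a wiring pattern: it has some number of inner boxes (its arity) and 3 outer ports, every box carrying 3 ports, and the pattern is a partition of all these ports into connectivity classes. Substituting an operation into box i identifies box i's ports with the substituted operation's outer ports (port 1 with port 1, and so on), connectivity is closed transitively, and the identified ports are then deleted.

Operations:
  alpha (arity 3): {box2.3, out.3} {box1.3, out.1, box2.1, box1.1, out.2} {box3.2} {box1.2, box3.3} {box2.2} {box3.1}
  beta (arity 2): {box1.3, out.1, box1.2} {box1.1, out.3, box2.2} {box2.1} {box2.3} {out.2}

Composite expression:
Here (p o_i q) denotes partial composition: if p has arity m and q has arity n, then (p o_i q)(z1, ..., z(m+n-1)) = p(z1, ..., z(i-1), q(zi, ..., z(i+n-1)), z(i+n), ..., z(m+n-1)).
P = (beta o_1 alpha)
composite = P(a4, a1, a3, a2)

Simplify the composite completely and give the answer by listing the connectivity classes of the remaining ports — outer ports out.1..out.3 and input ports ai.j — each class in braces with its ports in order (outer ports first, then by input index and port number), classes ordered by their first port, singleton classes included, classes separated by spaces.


{out.1, out.3, a1.1, a1.3, a2.2, a4.1, a4.3} {out.2} {a1.2} {a2.1} {a2.3} {a3.1} {a3.2} {a3.3, a4.2}


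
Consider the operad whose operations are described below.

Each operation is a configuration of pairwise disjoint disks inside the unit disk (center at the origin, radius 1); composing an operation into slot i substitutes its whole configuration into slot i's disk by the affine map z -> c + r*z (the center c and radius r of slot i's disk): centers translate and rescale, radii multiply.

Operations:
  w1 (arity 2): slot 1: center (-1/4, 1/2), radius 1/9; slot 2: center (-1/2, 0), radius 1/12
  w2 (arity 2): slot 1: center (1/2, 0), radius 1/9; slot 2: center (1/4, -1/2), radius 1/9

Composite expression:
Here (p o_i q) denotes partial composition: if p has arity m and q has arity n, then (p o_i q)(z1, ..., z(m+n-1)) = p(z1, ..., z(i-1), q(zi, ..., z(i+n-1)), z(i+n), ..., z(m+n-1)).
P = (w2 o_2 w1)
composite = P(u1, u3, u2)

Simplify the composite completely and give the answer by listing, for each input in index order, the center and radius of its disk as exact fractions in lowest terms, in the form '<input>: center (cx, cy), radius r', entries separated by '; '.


Nesting under w2 composes maps z -> c + r*z down each u-path.
input u1: applying the 1 nested substitution gives center (1/2, 0), radius 1/9
input u3: applying the 2 nested substitutions gives center (2/9, -4/9), radius 1/81
input u2: applying the 2 nested substitutions gives center (7/36, -1/2), radius 1/108

u1: center (1/2, 0), radius 1/9; u2: center (7/36, -1/2), radius 1/108; u3: center (2/9, -4/9), radius 1/81


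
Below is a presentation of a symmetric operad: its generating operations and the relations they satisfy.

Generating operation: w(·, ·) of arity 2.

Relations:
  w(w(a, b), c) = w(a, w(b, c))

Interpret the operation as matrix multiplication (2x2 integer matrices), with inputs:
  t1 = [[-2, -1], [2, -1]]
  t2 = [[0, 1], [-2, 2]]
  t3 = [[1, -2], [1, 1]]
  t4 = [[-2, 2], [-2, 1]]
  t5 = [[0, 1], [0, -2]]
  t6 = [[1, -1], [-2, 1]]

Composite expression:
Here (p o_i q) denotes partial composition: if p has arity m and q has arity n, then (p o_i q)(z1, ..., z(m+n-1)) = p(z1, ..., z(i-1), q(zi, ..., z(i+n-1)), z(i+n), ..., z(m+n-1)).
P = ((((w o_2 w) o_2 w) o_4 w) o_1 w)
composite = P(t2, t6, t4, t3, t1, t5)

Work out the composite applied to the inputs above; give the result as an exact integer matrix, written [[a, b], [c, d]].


[[0, -28], [0, -64]]

w(t2, t6) = [[-2, 1], [-6, 4]]
w(t4, t3) = [[0, 6], [-1, 5]]
w(t1, t5) = [[0, 0], [0, 4]]
w(w(t4, t3), w(t1, t5)) = [[0, 24], [0, 20]]
w(w(t2, t6), w(w(t4, t3), w(t1, t5))) = [[0, -28], [0, -64]]
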